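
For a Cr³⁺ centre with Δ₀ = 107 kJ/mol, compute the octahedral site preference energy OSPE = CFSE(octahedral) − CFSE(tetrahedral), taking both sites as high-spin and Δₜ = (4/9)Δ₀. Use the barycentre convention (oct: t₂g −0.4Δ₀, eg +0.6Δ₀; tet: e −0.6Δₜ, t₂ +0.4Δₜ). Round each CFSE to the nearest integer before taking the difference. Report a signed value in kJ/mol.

-90

Cr is in group 6, so Cr³⁺ is d³ (6 − 3 = 3).
Octahedral high-spin t₂g³ eg⁰: CFSE = -1.2 × 107 = -128 kJ/mol.
Tetrahedral: e² t₂¹, CFSE = 2(−0.6) + 1(+0.4) = -0.8Δₜ = -0.8 × (4/9) × 107 = -38 kJ/mol.
OSPE = CFSE(oct) − CFSE(tet) = -128 − (-38) = -90 kJ/mol.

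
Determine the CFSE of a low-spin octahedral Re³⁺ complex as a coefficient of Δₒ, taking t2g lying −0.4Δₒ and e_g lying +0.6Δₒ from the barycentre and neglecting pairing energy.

Re is in group 7, so Re³⁺ is d⁴ (7 − 3 = 4).
Configuration: t2g^4 e_g^0.
CFSE = 4(-0.4Δₒ) + 0(0.6Δₒ) = -1.6Δₒ + 0.0Δₒ = -1.6Δₒ.

-1.6 Δₒ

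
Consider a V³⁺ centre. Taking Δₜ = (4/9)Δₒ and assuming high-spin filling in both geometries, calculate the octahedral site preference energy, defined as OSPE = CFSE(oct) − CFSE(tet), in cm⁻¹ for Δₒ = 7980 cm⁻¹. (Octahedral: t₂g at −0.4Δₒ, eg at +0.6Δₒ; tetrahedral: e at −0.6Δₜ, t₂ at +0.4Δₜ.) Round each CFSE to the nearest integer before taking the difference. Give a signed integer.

-2128

Group 5 minus oxidation state +3 gives a d² configuration for V³⁺.
In an octahedral site d² (HS) is t2g^2 e_g^0, giving CFSE(oct) = -0.8Δₒ = -6384 cm⁻¹.
Tetrahedral e^2 t2^0 gives -1.2Δₜ = -1.2 × (4/9) × 7980 = -4256 cm⁻¹.
OSPE = CFSE(oct) − CFSE(tet) = -6384 − (-4256) = -2128 cm⁻¹.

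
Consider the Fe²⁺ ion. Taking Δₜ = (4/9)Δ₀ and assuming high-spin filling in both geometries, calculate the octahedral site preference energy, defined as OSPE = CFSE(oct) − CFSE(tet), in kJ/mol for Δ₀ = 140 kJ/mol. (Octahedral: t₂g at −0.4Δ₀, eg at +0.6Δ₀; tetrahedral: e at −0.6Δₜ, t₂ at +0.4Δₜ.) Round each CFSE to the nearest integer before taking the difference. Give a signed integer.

-19

Fe is in group 8, so Fe²⁺ is d⁶ (8 − 2 = 6).
Octahedral high-spin t2g^4 e_g^2: CFSE = -0.4 × 140 = -56 kJ/mol.
In a tetrahedral site the filling is e^3 t2^3: CFSE(tet) = -0.6Δₜ = -0.6 × (4/9)(140) = -37 kJ/mol.
OSPE = -56 − (-37) = -19 kJ/mol.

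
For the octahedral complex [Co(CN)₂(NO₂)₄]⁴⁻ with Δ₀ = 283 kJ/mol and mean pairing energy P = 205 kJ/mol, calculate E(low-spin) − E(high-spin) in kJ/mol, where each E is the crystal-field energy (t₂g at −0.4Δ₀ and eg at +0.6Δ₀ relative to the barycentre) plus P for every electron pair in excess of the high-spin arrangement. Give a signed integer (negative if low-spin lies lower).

Ligand charges: 2×(-1) from CN⁻ and 4×(-1) from NO₂⁻ sum to -6; with overall charge -4, Co is +2.
Co sits in group 9; removing 2 electrons leaves Co²⁺ with 9 − 2 = 7 d electrons.
High-spin: t₂g⁵ eg², CFSE = -0.8Δ₀ = -226 kJ/mol.
Low-spin: t₂g⁶ eg¹, orbital CFSE = -1.8Δ₀ = -509 kJ/mol; plus 1 excess pair × P = +205 kJ/mol; total -304 kJ/mol.
Thus E(LS) − E(HS) = -78 kJ/mol.

-78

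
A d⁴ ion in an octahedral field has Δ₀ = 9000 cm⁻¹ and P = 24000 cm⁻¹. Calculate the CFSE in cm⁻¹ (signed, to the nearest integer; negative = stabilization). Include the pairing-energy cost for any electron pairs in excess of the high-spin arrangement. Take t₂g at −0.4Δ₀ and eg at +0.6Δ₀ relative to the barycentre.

With Δ₀ < P the complex is high-spin.
That gives t₂g³ eg¹.
Orbital CFSE = -0.6Δ₀ = -0.6 × 9000 = -5400 cm⁻¹.
High-spin has no excess pairs, so no pairing correction applies.

-5400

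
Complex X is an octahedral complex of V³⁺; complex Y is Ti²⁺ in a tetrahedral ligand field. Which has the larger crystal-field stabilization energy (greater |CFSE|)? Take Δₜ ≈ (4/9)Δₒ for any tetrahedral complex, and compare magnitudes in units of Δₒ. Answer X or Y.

X: V³⁺: group 5, so d-count = 5 − 3 = 2; t₂g² eg⁰, CFSE = -0.8Δₒ.
Y: Ti is in group 4, so Ti²⁺ is d² (4 − 2 = 2); Tetrahedral fields are weak (Δₜ ≈ 4/9 Δₒ), so electrons fill high-spin; e^2 t2^0, CFSE = -1.2Δₜ ≈ -0.53Δₒ.
So X has the larger |CFSE|.

X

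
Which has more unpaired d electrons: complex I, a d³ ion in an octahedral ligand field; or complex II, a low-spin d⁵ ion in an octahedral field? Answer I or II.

I: t₂g³ eg⁰ → 3 unpaired.
II: t₂g⁵ eg⁰ → 1 unpaired.
So I has more unpaired electrons.

I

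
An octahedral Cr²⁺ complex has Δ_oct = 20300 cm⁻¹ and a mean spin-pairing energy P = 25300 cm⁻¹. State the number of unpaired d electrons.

4

Cr²⁺: group 6, so d-count = 6 − 2 = 4.
With Δ_oct < P the complex is high-spin.
That gives t2g^3 e_g^1.
Unpaired electrons: 4.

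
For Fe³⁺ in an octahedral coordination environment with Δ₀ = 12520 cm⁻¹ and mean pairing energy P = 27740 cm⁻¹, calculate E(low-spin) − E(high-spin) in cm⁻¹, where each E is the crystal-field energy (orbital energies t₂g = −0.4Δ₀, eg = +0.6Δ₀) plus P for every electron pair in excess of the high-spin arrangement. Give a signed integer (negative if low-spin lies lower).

Fe is in group 8, so Fe³⁺ is d⁵ (8 − 3 = 5).
In the high-spin limit (t₂g³ eg²) the orbital term is 0.0Δ₀ = 0 cm⁻¹, with no excess pairing.
Low-spin: t₂g⁵ eg⁰, orbital CFSE = -2.0Δ₀ = -25040 cm⁻¹; plus 2 excess pairs × P = +55480 cm⁻¹; total 30440 cm⁻¹.
E(LS) − E(HS) = 30440 − (0) = 30440 cm⁻¹.

30440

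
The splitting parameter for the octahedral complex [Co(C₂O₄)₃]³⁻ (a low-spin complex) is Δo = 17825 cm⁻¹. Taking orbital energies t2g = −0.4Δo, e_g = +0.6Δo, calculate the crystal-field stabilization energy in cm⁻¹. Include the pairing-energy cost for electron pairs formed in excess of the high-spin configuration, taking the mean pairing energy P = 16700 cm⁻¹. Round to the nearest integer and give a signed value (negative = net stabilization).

-9380

Each C₂O₄²⁻ contributes -2; 3 × (-2) = -6. With overall charge -3, Co is in the +3 oxidation state.
Co³⁺: group 9, so d-count = 9 − 3 = 6.
Electron filling gives t2g^6 e_g^0.
CFSE(orbital) = 6×(-0.4Δo) + 0×(0.6Δo) = -2.4Δo; with Δo = 17825 cm⁻¹ that is -42780 cm⁻¹.
High-spin d⁶ would be t2g^4 e_g^2 with 1 pair; low-spin has 3, so 2 excess pairs cost +2P = +33400 cm⁻¹.
Combining: -42780 + 33400 = -9380 cm⁻¹.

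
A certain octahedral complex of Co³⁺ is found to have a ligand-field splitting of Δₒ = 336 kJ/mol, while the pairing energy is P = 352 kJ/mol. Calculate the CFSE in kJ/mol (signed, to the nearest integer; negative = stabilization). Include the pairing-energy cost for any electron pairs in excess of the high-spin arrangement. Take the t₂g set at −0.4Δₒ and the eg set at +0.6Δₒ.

-134

Co is in group 9, so Co³⁺ is d⁶ (9 − 3 = 6).
Since Δₒ = 336 kJ/mol < P = 352 kJ/mol, the complex adopts the high-spin configuration.
Filling d⁶ accordingly: t₂g⁴ eg².
Orbital CFSE = -0.4Δₒ = -0.4 × 336 = -134 kJ/mol.
High-spin has no excess pairs, so no pairing correction applies.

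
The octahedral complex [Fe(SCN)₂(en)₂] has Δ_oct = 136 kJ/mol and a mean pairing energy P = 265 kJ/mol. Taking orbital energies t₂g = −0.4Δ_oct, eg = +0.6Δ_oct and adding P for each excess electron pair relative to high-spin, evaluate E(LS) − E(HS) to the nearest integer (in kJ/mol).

258

Ligand charges: 2×(-1) from SCN⁻ and 2×(+0) from en sum to -2; with overall charge +0, Fe is +2.
Group 8 minus oxidation state +2 gives a d⁶ configuration for Fe²⁺.
High-spin: t₂g⁴ eg², CFSE = -0.4Δ_oct = -54 kJ/mol.
For low-spin the configuration is t₂g⁶ eg⁰: orbital energy -2.4 × 136 = -326 kJ/mol, and 2 additional pairs relative to high-spin add 530 kJ/mol, giving 204 kJ/mol.
E(LS) − E(HS) = 204 − (-54) = 258 kJ/mol.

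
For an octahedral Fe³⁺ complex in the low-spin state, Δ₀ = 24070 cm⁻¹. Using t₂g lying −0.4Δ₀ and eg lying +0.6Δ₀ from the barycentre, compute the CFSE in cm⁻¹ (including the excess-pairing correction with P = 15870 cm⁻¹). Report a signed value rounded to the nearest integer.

-16400

Group 8 minus oxidation state +3 gives a d⁵ configuration for Fe³⁺.
Configuration: t₂g⁵ eg⁰.
The orbital stabilization is -2.0Δ₀ = -2.0 × 24070 = -48140 cm⁻¹.
Pairing penalty: 2 pairs vs 0 in the high-spin reference → 2 extra × P = 31740 cm⁻¹.
Combining: -48140 + 31740 = -16400 cm⁻¹.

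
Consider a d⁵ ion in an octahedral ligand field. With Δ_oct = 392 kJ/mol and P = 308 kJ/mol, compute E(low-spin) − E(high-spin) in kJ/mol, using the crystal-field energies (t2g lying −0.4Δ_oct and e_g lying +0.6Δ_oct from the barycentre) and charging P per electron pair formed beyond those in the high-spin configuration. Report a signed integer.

-168

In the high-spin limit (t2g^3 e_g^2) the orbital term is 0.0Δ_oct = 0 kJ/mol, with no excess pairing.
Low-spin t2g^5 e_g^0 gives -2.0Δ_oct = -784 kJ/mol, but forming 2 extra pairs costs 2P = 616 kJ/mol, so E(LS) = -784 + 616 = -168 kJ/mol.
The difference is -168 − (0) = -168 kJ/mol, so low-spin lies lower.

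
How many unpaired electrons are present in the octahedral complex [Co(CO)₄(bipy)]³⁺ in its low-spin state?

Ligand charges: 4×(+0) from CO and 1×(+0) from bipy sum to +0; with overall charge +3, Co is +3.
Co sits in group 9; removing 3 electrons leaves Co³⁺ with 9 − 3 = 6 d electrons.
Configuration: t₂g⁶ eg⁰, giving 0 unpaired electrons.

0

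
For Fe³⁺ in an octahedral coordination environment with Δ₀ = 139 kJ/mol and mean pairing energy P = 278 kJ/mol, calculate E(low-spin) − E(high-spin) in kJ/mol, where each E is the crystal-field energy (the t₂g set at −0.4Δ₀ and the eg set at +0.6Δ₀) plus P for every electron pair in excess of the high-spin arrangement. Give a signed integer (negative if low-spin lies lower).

Group 8 minus oxidation state +3 gives a d⁵ configuration for Fe³⁺.
In the high-spin limit (t₂g³ eg²) the orbital term is 0.0Δ₀ = 0 kJ/mol, with no excess pairing.
Low-spin: t₂g⁵ eg⁰, orbital CFSE = -2.0Δ₀ = -278 kJ/mol; plus 2 excess pairs × P = +556 kJ/mol; total 278 kJ/mol.
Thus E(LS) − E(HS) = 278 kJ/mol.

278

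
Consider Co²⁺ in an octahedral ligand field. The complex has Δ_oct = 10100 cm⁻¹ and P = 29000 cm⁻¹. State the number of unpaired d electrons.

3

Co²⁺: group 9, so d-count = 9 − 2 = 7.
Δ_oct < P, so pairing is avoided: the ground state is high-spin.
Filling d⁷ accordingly: t2g^5 e_g^2.
Unpaired electrons: 3.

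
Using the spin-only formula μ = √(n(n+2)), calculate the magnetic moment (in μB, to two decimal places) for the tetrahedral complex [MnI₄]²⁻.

Each I⁻ contributes -1; 4 × (-1) = -4. With overall charge -2, Mn is in the +2 oxidation state.
Mn is in group 7, so Mn²⁺ is d⁵ (7 − 2 = 5).
With tetrahedral geometry the complex is necessarily high-spin.
Configuration: e^2 t2^3 → 5 unpaired electrons.
μ(spin-only) = √[5(5+2)] = √35 ≈ 5.92 μB.

5.92 μB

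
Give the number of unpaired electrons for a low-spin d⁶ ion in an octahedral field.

Configuration: t2g^6 e_g^0, giving 0 unpaired electrons.

0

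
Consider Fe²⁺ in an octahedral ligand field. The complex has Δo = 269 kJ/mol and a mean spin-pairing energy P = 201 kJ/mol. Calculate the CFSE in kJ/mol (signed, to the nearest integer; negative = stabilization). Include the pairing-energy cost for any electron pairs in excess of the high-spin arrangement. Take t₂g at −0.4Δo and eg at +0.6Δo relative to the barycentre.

-244

Fe is in group 8, so Fe²⁺ is d⁶ (8 − 2 = 6).
With Δo > P the complex is low-spin.
Configuration: t₂g⁶ eg⁰.
Orbital CFSE = -2.4Δo = -2.4 × 269 = -646 kJ/mol.
Excess pairs vs high-spin: 3 − 1 = 2; pairing cost = +402 kJ/mol.
Net CFSE = -646 + 402 = -244 kJ/mol.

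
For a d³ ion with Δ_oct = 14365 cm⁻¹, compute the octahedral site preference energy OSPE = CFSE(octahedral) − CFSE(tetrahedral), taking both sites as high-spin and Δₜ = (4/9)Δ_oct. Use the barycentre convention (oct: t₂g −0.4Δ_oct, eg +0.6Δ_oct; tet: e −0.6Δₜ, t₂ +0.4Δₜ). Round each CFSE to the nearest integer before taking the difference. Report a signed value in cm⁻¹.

In an octahedral site d³ (HS) is t2g^3 e_g^0, giving CFSE(oct) = -1.2Δ_oct = -17238 cm⁻¹.
In a tetrahedral site the filling is e^2 t2^1: CFSE(tet) = -0.8Δₜ = -0.8 × (4/9)(14365) = -5108 cm⁻¹.
OSPE = -17238 − (-5108) = -12130 cm⁻¹.

-12130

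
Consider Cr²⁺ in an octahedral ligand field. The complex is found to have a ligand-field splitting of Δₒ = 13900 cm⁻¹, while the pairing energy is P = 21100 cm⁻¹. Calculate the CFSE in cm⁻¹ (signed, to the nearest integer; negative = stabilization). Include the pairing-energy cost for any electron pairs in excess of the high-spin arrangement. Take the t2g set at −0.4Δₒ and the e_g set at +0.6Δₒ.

-8340

Cr is in group 6, so Cr²⁺ is d⁴ (6 − 2 = 4).
Here Δₒ < P (13900 < 21100), so the high-spin state is favoured.
Filling d⁴ accordingly: t2g^3 e_g^1.
Orbital CFSE = -0.6Δₒ = -0.6 × 13900 = -8340 cm⁻¹.
High-spin has no excess pairs, so no pairing correction applies.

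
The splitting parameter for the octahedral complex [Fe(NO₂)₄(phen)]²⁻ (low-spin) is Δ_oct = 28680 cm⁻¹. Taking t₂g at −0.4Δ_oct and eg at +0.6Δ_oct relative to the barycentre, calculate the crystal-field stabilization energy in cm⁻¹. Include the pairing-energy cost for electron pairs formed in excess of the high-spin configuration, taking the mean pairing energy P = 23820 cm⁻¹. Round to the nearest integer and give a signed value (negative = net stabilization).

-21192

Ligand charges: 4×(-1) from NO₂⁻ and 1×(+0) from phen sum to -4; with overall charge -2, Fe is +2.
Fe sits in group 8; removing 2 electrons leaves Fe²⁺ with 8 − 2 = 6 d electrons.
Configuration: t₂g⁶ eg⁰.
CFSE(orbital) = 6×(-0.4Δ_oct) + 0×(0.6Δ_oct) = -2.4Δ_oct; with Δ_oct = 28680 cm⁻¹ that is -68832 cm⁻¹.
High-spin d⁶ would be t₂g⁴ eg² with 1 pair; low-spin has 3, so 2 excess pairs cost +2P = +47640 cm⁻¹.
Net CFSE = -68832 + 47640 = -21192 cm⁻¹.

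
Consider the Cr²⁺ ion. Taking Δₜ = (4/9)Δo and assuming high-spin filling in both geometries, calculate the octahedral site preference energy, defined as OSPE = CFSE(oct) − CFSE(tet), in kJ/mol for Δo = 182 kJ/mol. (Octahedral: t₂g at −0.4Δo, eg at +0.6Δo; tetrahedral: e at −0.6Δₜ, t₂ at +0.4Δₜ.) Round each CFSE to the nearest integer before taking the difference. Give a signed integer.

Cr sits in group 6; removing 2 electrons leaves Cr²⁺ with 6 − 2 = 4 d electrons.
In an octahedral site d⁴ (HS) is t₂g³ eg¹, giving CFSE(oct) = -0.6Δo = -109 kJ/mol.
Tetrahedral e² t₂² gives -0.4Δₜ = -0.4 × (4/9) × 182 = -32 kJ/mol.
Subtracting, OSPE = -109 − (-32) = -77 kJ/mol.

-77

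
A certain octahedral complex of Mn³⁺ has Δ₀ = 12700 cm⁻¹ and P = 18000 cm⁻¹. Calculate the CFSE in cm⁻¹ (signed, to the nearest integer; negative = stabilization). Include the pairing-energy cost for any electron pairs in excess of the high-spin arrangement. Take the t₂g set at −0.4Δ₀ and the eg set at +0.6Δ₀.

Mn sits in group 7; removing 3 electrons leaves Mn³⁺ with 7 − 3 = 4 d electrons.
Here Δ₀ < P (12700 < 18000), so the high-spin state is favoured.
Configuration: t₂g³ eg¹.
Orbital CFSE = -0.6Δ₀ = -0.6 × 12700 = -7620 cm⁻¹.
High-spin has no excess pairs, so no pairing correction applies.

-7620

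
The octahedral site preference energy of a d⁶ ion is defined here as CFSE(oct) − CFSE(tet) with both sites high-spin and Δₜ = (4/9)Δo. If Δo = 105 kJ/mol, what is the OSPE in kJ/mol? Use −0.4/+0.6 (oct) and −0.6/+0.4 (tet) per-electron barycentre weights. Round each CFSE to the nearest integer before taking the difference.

Octahedral (high-spin): t₂g⁴ eg², CFSE = 4(−0.4) + 2(+0.6) = -0.4Δo = -0.4 × 105 = -42 kJ/mol.
Tetrahedral e³ t₂³ gives -0.6Δₜ = -0.6 × (4/9) × 105 = -28 kJ/mol.
OSPE = -42 − (-28) = -14 kJ/mol.

-14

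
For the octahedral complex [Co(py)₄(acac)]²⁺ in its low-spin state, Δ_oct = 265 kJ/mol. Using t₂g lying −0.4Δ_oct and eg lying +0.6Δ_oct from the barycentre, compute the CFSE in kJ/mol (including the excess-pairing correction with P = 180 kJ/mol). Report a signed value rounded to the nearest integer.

Ligand charges: 4×(+0) from py and 1×(-1) from acac⁻ sum to -1; with overall charge +2, Co is +3.
Co sits in group 9; removing 3 electrons leaves Co³⁺ with 9 − 3 = 6 d electrons.
The d⁶ electrons fill as t₂g⁶ eg⁰.
The orbital stabilization is -2.4Δ_oct = -2.4 × 265 = -636 kJ/mol.
Relative to high-spin t₂g⁴ eg² (1 paired), the low-spin configuration has 2 additional pairs, contributing +2 × 180 = +360 kJ/mol.
Overall CFSE = -636 + 360 = -276 kJ/mol.

-276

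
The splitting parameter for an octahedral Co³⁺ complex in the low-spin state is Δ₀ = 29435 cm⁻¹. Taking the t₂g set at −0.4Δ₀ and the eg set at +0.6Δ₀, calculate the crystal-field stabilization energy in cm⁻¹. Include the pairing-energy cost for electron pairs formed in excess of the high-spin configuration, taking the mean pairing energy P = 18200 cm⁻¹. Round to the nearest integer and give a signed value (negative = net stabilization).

Co³⁺: group 9, so d-count = 9 − 3 = 6.
Configuration: t₂g⁶ eg⁰.
Orbital CFSE = 6(-0.4) + 0(0.6) = -2.4Δ₀ = -2.4 × 29435 = -70644 cm⁻¹.
Relative to high-spin t₂g⁴ eg² (1 paired), the low-spin configuration has 2 additional pairs, contributing +2 × 18200 = +36400 cm⁻¹.
Combining: -70644 + 36400 = -34244 cm⁻¹.

-34244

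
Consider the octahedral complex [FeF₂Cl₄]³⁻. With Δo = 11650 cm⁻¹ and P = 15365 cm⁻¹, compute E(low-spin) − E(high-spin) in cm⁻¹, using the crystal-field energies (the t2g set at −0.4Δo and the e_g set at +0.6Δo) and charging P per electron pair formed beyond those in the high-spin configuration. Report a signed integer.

7430

Ligand charges: 2×(-1) from F⁻ and 4×(-1) from Cl⁻ sum to -6; with overall charge -3, Fe is +3.
Fe sits in group 8; removing 3 electrons leaves Fe³⁺ with 8 − 3 = 5 d electrons.
High-spin d⁵ fills as t2g^3 e_g^2 with CFSE 3(−0.4) + 2(+0.6) = 0.0Δo = 0 cm⁻¹.
Low-spin t2g^5 e_g^0 gives -2.0Δo = -23300 cm⁻¹, but forming 2 extra pairs costs 2P = 30730 cm⁻¹, so E(LS) = -23300 + 30730 = 7430 cm⁻¹.
Thus E(LS) − E(HS) = 7430 cm⁻¹.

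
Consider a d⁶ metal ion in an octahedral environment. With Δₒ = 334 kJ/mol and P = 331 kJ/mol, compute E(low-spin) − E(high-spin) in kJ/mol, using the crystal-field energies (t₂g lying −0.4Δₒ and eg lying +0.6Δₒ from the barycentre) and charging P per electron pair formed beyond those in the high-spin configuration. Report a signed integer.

High-spin: t₂g⁴ eg², CFSE = -0.4Δₒ = -134 kJ/mol.
Low-spin t₂g⁶ eg⁰ gives -2.4Δₒ = -802 kJ/mol, but forming 2 extra pairs costs 2P = 662 kJ/mol, so E(LS) = -802 + 662 = -140 kJ/mol.
The difference is -140 − (-134) = -6 kJ/mol, so low-spin lies lower.

-6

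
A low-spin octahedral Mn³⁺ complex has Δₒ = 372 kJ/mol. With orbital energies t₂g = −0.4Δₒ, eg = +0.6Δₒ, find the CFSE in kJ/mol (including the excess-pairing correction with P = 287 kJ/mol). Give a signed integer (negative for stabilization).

Mn sits in group 7; removing 3 electrons leaves Mn³⁺ with 7 − 3 = 4 d electrons.
Electron filling gives t₂g⁴ eg⁰.
The orbital stabilization is -1.6Δₒ = -1.6 × 372 = -595 kJ/mol.
Relative to high-spin t₂g³ eg¹ (0 paired), the low-spin configuration has 1 additional pair, contributing +1 × 287 = +287 kJ/mol.
Overall CFSE = -595 + 287 = -308 kJ/mol.

-308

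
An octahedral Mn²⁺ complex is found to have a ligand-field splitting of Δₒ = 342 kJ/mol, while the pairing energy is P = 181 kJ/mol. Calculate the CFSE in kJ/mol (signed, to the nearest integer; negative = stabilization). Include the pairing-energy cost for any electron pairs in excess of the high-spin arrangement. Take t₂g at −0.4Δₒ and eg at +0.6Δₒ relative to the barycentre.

-322

Mn²⁺: group 7, so d-count = 7 − 2 = 5.
Since Δₒ = 342 kJ/mol > P = 181 kJ/mol, the complex adopts the low-spin configuration.
That gives t₂g⁵ eg⁰.
Orbital CFSE = -2.0Δₒ = -2.0 × 342 = -684 kJ/mol.
Excess pairs vs high-spin: 2 − 0 = 2; pairing cost = +362 kJ/mol.
Net CFSE = -684 + 362 = -322 kJ/mol.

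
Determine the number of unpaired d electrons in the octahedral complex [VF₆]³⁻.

2

Each F⁻ contributes -1; 6 × (-1) = -6. With overall charge -3, V is in the +3 oxidation state.
V sits in group 5; removing 3 electrons leaves V³⁺ with 5 − 3 = 2 d electrons.
Configuration: t2g^2 e_g^0, giving 2 unpaired electrons.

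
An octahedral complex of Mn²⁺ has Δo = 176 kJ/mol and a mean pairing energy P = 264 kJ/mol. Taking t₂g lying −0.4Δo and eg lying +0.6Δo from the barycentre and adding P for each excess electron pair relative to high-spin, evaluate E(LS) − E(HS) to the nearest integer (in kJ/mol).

Mn is in group 7, so Mn²⁺ is d⁵ (7 − 2 = 5).
In the high-spin limit (t₂g³ eg²) the orbital term is 0.0Δo = 0 kJ/mol, with no excess pairing.
Low-spin: t₂g⁵ eg⁰, orbital CFSE = -2.0Δo = -352 kJ/mol; plus 2 excess pairs × P = +528 kJ/mol; total 176 kJ/mol.
The difference is 176 − (0) = 176 kJ/mol, so high-spin lies lower.

176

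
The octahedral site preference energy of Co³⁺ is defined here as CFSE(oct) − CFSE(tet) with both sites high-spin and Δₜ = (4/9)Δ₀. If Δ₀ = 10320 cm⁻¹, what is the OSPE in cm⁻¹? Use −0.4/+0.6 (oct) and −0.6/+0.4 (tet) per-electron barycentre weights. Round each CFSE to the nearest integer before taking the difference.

Co is in group 9, so Co³⁺ is d⁶ (9 − 3 = 6).
Octahedral (high-spin): t2g^4 e_g^2, CFSE = 4(−0.4) + 2(+0.6) = -0.4Δ₀ = -0.4 × 10320 = -4128 cm⁻¹.
Tetrahedral e^3 t2^3 gives -0.6Δₜ = -0.6 × (4/9) × 10320 = -2752 cm⁻¹.
OSPE = CFSE(oct) − CFSE(tet) = -4128 − (-2752) = -1376 cm⁻¹.

-1376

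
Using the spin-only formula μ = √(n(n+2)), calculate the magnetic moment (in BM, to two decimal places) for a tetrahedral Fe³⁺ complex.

Group 8 minus oxidation state +3 gives a d⁵ configuration for Fe³⁺.
Tetrahedral fields are weak (Δₜ ≈ 4/9 Δₒ), so electrons fill high-spin.
Configuration: e² t₂³ → 5 unpaired electrons.
μ(spin-only) = √[5(5+2)] = √35 ≈ 5.92 BM.

5.92 BM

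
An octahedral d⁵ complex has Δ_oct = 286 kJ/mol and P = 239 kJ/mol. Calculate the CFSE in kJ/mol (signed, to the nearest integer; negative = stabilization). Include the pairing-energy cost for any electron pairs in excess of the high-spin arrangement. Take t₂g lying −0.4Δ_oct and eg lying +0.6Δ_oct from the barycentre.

-94

Here Δ_oct > P (286 > 239), so the low-spin state is favoured.
That gives t₂g⁵ eg⁰.
Orbital CFSE = -2.0Δ_oct = -2.0 × 286 = -572 kJ/mol.
Excess pairs vs high-spin: 2 − 0 = 2; pairing cost = +478 kJ/mol.
Net CFSE = -572 + 478 = -94 kJ/mol.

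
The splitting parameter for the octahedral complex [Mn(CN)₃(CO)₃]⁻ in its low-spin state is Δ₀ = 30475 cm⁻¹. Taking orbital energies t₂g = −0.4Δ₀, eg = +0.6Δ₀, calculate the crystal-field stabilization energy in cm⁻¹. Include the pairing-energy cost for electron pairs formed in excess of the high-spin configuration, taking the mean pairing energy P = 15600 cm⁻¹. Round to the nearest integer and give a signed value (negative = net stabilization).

Ligand charges: 3×(-1) from CN⁻ and 3×(+0) from CO sum to -3; with overall charge -1, Mn is +2.
Group 7 minus oxidation state +2 gives a d⁵ configuration for Mn²⁺.
The d⁵ electrons fill as t₂g⁵ eg⁰.
The orbital stabilization is -2.0Δ₀ = -2.0 × 30475 = -60950 cm⁻¹.
Relative to high-spin t₂g³ eg² (0 paired), the low-spin configuration has 2 additional pairs, contributing +2 × 15600 = +31200 cm⁻¹.
Net CFSE = -60950 + 31200 = -29750 cm⁻¹.

-29750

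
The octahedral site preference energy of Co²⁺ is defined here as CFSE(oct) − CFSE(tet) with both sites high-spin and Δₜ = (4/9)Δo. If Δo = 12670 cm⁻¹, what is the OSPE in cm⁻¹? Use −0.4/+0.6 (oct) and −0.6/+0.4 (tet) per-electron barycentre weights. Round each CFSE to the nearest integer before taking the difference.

Co is in group 9, so Co²⁺ is d⁷ (9 − 2 = 7).
In an octahedral site d⁷ (HS) is t₂g⁵ eg², giving CFSE(oct) = -0.8Δo = -10136 cm⁻¹.
In a tetrahedral site the filling is e⁴ t₂³: CFSE(tet) = -1.2Δₜ = -1.2 × (4/9)(12670) = -6757 cm⁻¹.
OSPE = -10136 − (-6757) = -3379 cm⁻¹.

-3379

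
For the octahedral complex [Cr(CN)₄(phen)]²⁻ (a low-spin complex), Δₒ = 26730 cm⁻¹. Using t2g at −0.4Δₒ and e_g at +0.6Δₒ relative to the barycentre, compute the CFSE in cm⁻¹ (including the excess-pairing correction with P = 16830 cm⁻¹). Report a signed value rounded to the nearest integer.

Ligand charges: 4×(-1) from CN⁻ and 1×(+0) from phen sum to -4; with overall charge -2, Cr is +2.
Cr is in group 6, so Cr²⁺ is d⁴ (6 − 2 = 4).
Configuration: t2g^4 e_g^0.
Orbital CFSE = 4(-0.4) + 0(0.6) = -1.6Δₒ = -1.6 × 26730 = -42768 cm⁻¹.
High-spin d⁴ would be t2g^3 e_g^1 with 0 pairs; low-spin has 1, so 1 excess pair costs +1P = +16830 cm⁻¹.
Combining: -42768 + 16830 = -25938 cm⁻¹.

-25938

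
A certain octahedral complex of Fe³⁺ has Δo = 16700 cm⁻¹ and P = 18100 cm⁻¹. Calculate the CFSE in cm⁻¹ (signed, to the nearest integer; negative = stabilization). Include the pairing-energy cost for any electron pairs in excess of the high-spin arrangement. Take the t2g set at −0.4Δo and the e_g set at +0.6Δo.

Fe is in group 8, so Fe³⁺ is d⁵ (8 − 3 = 5).
With Δo < P the complex is high-spin.
Configuration: t2g^3 e_g^2.
Orbital CFSE = 0.0Δo = 0.0 × 16700 = 0 cm⁻¹.
High-spin has no excess pairs, so no pairing correction applies.

0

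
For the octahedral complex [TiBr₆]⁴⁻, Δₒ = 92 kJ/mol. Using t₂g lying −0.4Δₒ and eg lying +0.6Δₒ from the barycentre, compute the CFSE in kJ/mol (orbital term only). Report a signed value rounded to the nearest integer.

Each Br⁻ contributes -1; 6 × (-1) = -6. With overall charge -4, Ti is in the +2 oxidation state.
Ti²⁺: group 4, so d-count = 4 − 2 = 2.
For octahedral d² the high- and low-spin configurations coincide.
Electron filling gives t₂g² eg⁰.
Orbital CFSE = 2(-0.4) + 0(0.6) = -0.8Δₒ = -0.8 × 92 = -74 kJ/mol.

-74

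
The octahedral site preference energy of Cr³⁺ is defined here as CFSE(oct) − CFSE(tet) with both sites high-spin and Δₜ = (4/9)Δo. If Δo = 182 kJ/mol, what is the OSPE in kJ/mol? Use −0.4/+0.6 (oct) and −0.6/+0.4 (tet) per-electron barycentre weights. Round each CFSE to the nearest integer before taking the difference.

-153

Cr³⁺: group 6, so d-count = 6 − 3 = 3.
Octahedral high-spin t₂g³ eg⁰: CFSE = -1.2 × 182 = -218 kJ/mol.
Tetrahedral: e² t₂¹, CFSE = 2(−0.6) + 1(+0.4) = -0.8Δₜ = -0.8 × (4/9) × 182 = -65 kJ/mol.
OSPE = CFSE(oct) − CFSE(tet) = -218 − (-65) = -153 kJ/mol.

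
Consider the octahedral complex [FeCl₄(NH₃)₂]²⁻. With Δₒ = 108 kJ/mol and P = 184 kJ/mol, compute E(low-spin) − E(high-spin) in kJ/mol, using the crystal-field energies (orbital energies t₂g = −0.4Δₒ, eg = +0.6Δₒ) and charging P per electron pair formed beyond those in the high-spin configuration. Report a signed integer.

Ligand charges: 4×(-1) from Cl⁻ and 2×(+0) from NH₃ sum to -4; with overall charge -2, Fe is +2.
Fe sits in group 8; removing 2 electrons leaves Fe²⁺ with 8 − 2 = 6 d electrons.
High-spin d⁶ fills as t₂g⁴ eg² with CFSE 4(−0.4) + 2(+0.6) = -0.4Δₒ = -43 kJ/mol.
Low-spin: t₂g⁶ eg⁰, orbital CFSE = -2.4Δₒ = -259 kJ/mol; plus 2 excess pairs × P = +368 kJ/mol; total 109 kJ/mol.
The difference is 109 − (-43) = 152 kJ/mol, so high-spin lies lower.

152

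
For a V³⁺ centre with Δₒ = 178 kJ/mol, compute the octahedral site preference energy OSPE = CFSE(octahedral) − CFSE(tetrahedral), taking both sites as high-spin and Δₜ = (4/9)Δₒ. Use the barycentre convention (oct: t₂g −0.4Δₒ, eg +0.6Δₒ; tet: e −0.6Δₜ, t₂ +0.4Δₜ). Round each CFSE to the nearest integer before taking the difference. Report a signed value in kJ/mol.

V is in group 5, so V³⁺ is d² (5 − 3 = 2).
Octahedral (high-spin): t₂g² eg⁰, CFSE = 2(−0.4) + 0(+0.6) = -0.8Δₒ = -0.8 × 178 = -142 kJ/mol.
Tetrahedral e² t₂⁰ gives -1.2Δₜ = -1.2 × (4/9) × 178 = -95 kJ/mol.
OSPE = CFSE(oct) − CFSE(tet) = -142 − (-95) = -47 kJ/mol.

-47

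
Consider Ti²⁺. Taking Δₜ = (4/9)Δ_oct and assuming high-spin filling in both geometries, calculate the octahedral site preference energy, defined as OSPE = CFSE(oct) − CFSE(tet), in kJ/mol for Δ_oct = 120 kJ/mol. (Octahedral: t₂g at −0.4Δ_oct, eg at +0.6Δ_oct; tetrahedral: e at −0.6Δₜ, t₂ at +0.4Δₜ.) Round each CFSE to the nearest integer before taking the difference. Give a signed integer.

-32

Ti sits in group 4; removing 2 electrons leaves Ti²⁺ with 4 − 2 = 2 d electrons.
Octahedral (high-spin): t2g^2 e_g^0, CFSE = 2(−0.4) + 0(+0.6) = -0.8Δ_oct = -0.8 × 120 = -96 kJ/mol.
Tetrahedral e^2 t2^0 gives -1.2Δₜ = -1.2 × (4/9) × 120 = -64 kJ/mol.
OSPE = -96 − (-64) = -32 kJ/mol.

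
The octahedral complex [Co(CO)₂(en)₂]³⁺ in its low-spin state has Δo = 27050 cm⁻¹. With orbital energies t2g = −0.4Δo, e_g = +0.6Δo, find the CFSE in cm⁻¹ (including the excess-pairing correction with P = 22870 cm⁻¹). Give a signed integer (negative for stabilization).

-19180

Ligand charges: 2×(+0) from CO and 2×(+0) from en sum to +0; with overall charge +3, Co is +3.
Co sits in group 9; removing 3 electrons leaves Co³⁺ with 9 − 3 = 6 d electrons.
The d⁶ electrons fill as t2g^6 e_g^0.
CFSE(orbital) = 6×(-0.4Δo) + 0×(0.6Δo) = -2.4Δo; with Δo = 27050 cm⁻¹ that is -64920 cm⁻¹.
Relative to high-spin t2g^4 e_g^2 (1 paired), the low-spin configuration has 2 additional pairs, contributing +2 × 22870 = +45740 cm⁻¹.
Overall CFSE = -64920 + 45740 = -19180 cm⁻¹.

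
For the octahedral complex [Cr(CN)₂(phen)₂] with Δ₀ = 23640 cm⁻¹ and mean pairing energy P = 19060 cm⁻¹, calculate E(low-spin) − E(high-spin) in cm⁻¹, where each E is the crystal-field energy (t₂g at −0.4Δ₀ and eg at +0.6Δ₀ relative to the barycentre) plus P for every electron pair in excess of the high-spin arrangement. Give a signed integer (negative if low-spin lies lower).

-4580

Ligand charges: 2×(-1) from CN⁻ and 2×(+0) from phen sum to -2; with overall charge +0, Cr is +2.
Cr is in group 6, so Cr²⁺ is d⁴ (6 − 2 = 4).
High-spin: t₂g³ eg¹, CFSE = -0.6Δ₀ = -14184 cm⁻¹.
For low-spin the configuration is t₂g⁴ eg⁰: orbital energy -1.6 × 23640 = -37824 cm⁻¹, and 1 additional pair relative to high-spin adds 19060 cm⁻¹, giving -18764 cm⁻¹.
Thus E(LS) − E(HS) = -4580 cm⁻¹.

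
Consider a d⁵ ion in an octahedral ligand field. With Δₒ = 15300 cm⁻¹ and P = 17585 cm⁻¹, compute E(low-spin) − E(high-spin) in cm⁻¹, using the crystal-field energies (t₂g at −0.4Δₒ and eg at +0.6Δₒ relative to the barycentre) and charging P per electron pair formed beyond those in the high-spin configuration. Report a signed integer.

4570

In the high-spin limit (t₂g³ eg²) the orbital term is 0.0Δₒ = 0 cm⁻¹, with no excess pairing.
Low-spin: t₂g⁵ eg⁰, orbital CFSE = -2.0Δₒ = -30600 cm⁻¹; plus 2 excess pairs × P = +35170 cm⁻¹; total 4570 cm⁻¹.
The difference is 4570 − (0) = 4570 cm⁻¹, so high-spin lies lower.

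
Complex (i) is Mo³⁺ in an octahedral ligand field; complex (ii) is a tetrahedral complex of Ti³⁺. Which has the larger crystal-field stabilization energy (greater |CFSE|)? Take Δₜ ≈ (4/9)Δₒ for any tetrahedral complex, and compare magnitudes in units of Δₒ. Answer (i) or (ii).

(i)

(i): Group 6 minus oxidation state +3 gives a d³ configuration for Mo³⁺; t₂g³ eg⁰, CFSE = -1.2Δₒ.
(ii): Group 4 minus oxidation state +3 gives a d¹ configuration for Ti³⁺; Tetrahedral fields are weak (Δₜ ≈ 4/9 Δₒ), so electrons fill high-spin; e¹ t₂⁰, CFSE = -0.6Δₜ ≈ -0.27Δₒ.
So (i) has the larger |CFSE|.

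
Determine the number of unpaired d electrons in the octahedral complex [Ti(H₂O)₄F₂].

Ligand charges: 4×(+0) from H₂O and 2×(-1) from F⁻ sum to -2; with overall charge +0, Ti is +2.
Group 4 minus oxidation state +2 gives a d² configuration for Ti²⁺.
Configuration: t2g^2 e_g^0, giving 2 unpaired electrons.

2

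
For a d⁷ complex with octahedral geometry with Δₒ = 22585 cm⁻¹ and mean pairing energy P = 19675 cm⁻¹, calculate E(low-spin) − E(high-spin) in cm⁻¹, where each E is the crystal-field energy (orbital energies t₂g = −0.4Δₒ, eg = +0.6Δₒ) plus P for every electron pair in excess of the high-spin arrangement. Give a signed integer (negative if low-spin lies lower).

-2910

In the high-spin limit (t₂g⁵ eg²) the orbital term is -0.8Δₒ = -18068 cm⁻¹, with no excess pairing.
For low-spin the configuration is t₂g⁶ eg¹: orbital energy -1.8 × 22585 = -40653 cm⁻¹, and 1 additional pair relative to high-spin adds 19675 cm⁻¹, giving -20978 cm⁻¹.
Thus E(LS) − E(HS) = -2910 cm⁻¹.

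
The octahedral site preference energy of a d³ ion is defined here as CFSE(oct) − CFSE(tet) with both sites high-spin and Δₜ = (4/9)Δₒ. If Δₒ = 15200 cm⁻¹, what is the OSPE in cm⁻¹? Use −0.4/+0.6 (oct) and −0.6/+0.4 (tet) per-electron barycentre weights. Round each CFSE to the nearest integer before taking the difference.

-12836

Octahedral high-spin t₂g³ eg⁰: CFSE = -1.2 × 15200 = -18240 cm⁻¹.
In a tetrahedral site the filling is e² t₂¹: CFSE(tet) = -0.8Δₜ = -0.8 × (4/9)(15200) = -5404 cm⁻¹.
OSPE = -18240 − (-5404) = -12836 cm⁻¹.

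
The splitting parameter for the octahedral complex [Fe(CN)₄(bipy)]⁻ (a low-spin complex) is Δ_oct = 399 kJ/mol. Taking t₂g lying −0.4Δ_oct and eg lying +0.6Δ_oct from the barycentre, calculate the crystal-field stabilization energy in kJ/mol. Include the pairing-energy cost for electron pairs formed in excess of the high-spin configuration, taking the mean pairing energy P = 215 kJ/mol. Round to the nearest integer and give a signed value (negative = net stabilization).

-368

Ligand charges: 4×(-1) from CN⁻ and 1×(+0) from bipy sum to -4; with overall charge -1, Fe is +3.
Group 8 minus oxidation state +3 gives a d⁵ configuration for Fe³⁺.
Configuration: t₂g⁵ eg⁰.
Orbital CFSE = 5(-0.4) + 0(0.6) = -2.0Δ_oct = -2.0 × 399 = -798 kJ/mol.
Pairing penalty: 2 pairs vs 0 in the high-spin reference → 2 extra × P = 430 kJ/mol.
Combining: -798 + 430 = -368 kJ/mol.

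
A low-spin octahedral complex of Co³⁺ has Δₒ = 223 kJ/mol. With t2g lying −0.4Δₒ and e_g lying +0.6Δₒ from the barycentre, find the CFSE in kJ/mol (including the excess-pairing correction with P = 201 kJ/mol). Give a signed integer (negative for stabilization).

Co is in group 9, so Co³⁺ is d⁶ (9 − 3 = 6).
Electron filling gives t2g^6 e_g^0.
CFSE(orbital) = 6×(-0.4Δₒ) + 0×(0.6Δₒ) = -2.4Δₒ; with Δₒ = 223 kJ/mol that is -535 kJ/mol.
Pairing penalty: 3 pairs vs 1 in the high-spin reference → 2 extra × P = 402 kJ/mol.
Combining: -535 + 402 = -133 kJ/mol.

-133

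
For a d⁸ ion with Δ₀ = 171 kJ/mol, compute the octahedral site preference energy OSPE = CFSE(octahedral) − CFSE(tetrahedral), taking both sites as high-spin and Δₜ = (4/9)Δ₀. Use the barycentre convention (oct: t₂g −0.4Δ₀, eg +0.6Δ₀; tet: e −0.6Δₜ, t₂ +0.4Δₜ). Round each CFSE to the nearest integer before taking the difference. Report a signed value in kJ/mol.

-144

Octahedral high-spin t₂g⁶ eg²: CFSE = -1.2 × 171 = -205 kJ/mol.
Tetrahedral: e⁴ t₂⁴, CFSE = 4(−0.6) + 4(+0.4) = -0.8Δₜ = -0.8 × (4/9) × 171 = -61 kJ/mol.
OSPE = CFSE(oct) − CFSE(tet) = -205 − (-61) = -144 kJ/mol.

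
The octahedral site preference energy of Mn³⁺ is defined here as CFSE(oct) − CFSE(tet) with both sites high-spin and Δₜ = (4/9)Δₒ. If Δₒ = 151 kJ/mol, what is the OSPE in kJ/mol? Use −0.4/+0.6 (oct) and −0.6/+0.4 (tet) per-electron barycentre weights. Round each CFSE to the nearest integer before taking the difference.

Mn sits in group 7; removing 3 electrons leaves Mn³⁺ with 7 − 3 = 4 d electrons.
In an octahedral site d⁴ (HS) is t₂g³ eg¹, giving CFSE(oct) = -0.6Δₒ = -91 kJ/mol.
Tetrahedral: e² t₂², CFSE = 2(−0.6) + 2(+0.4) = -0.4Δₜ = -0.4 × (4/9) × 151 = -27 kJ/mol.
Subtracting, OSPE = -91 − (-27) = -64 kJ/mol.

-64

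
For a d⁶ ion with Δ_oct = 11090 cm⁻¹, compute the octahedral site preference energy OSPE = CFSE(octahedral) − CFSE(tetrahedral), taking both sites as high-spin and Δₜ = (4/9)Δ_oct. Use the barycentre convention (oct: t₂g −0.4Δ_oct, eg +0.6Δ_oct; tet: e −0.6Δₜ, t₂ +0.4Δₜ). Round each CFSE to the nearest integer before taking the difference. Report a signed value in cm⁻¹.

Octahedral (high-spin): t2g^4 e_g^2, CFSE = 4(−0.4) + 2(+0.6) = -0.4Δ_oct = -0.4 × 11090 = -4436 cm⁻¹.
Tetrahedral: e^3 t2^3, CFSE = 3(−0.6) + 3(+0.4) = -0.6Δₜ = -0.6 × (4/9) × 11090 = -2957 cm⁻¹.
OSPE = CFSE(oct) − CFSE(tet) = -4436 − (-2957) = -1479 cm⁻¹.

-1479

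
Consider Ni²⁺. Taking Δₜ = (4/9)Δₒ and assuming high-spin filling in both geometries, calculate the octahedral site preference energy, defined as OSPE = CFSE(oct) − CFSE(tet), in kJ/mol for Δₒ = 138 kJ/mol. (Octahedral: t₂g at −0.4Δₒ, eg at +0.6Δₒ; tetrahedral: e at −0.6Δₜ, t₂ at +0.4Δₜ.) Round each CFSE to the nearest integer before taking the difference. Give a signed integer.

-117

Ni²⁺: group 10, so d-count = 10 − 2 = 8.
Octahedral (high-spin): t₂g⁶ eg², CFSE = 6(−0.4) + 2(+0.6) = -1.2Δₒ = -1.2 × 138 = -166 kJ/mol.
Tetrahedral: e⁴ t₂⁴, CFSE = 4(−0.6) + 4(+0.4) = -0.8Δₜ = -0.8 × (4/9) × 138 = -49 kJ/mol.
Subtracting, OSPE = -166 − (-49) = -117 kJ/mol.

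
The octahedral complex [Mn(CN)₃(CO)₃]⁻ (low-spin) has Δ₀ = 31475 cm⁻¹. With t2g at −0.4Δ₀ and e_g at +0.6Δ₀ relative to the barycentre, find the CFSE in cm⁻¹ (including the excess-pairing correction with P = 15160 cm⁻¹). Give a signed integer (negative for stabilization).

Ligand charges: 3×(-1) from CN⁻ and 3×(+0) from CO sum to -3; with overall charge -1, Mn is +2.
Group 7 minus oxidation state +2 gives a d⁵ configuration for Mn²⁺.
Configuration: t2g^5 e_g^0.
Orbital CFSE = 5(-0.4) + 0(0.6) = -2.0Δ₀ = -2.0 × 31475 = -62950 cm⁻¹.
High-spin d⁵ would be t2g^3 e_g^2 with 0 pairs; low-spin has 2, so 2 excess pairs cost +2P = +30320 cm⁻¹.
Combining: -62950 + 30320 = -32630 cm⁻¹.

-32630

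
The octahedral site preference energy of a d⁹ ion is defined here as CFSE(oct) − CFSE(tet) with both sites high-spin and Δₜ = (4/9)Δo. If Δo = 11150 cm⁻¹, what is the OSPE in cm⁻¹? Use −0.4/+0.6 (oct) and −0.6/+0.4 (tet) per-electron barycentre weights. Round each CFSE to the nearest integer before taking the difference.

-4708

Octahedral high-spin t2g^6 e_g^3: CFSE = -0.6 × 11150 = -6690 cm⁻¹.
Tetrahedral e^4 t2^5 gives -0.4Δₜ = -0.4 × (4/9) × 11150 = -1982 cm⁻¹.
OSPE = -6690 − (-1982) = -4708 cm⁻¹.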